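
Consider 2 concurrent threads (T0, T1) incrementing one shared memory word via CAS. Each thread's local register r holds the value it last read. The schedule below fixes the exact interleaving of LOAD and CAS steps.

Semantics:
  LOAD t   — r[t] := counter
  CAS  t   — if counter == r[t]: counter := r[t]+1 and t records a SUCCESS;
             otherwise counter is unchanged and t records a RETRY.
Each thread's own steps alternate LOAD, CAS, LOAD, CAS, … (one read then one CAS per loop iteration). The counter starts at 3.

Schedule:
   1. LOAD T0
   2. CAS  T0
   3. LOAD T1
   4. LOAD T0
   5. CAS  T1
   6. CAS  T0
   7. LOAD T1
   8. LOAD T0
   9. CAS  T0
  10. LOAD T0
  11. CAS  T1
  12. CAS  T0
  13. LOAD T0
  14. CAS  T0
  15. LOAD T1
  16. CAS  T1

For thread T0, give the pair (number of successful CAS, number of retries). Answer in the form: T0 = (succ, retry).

T0 = (4, 1)

   1) LOAD T0:  M=3  r_T0=3
   2) CAS  T0:  M=4  r_T0=3 ✓
   3) LOAD T1:  M=4  r_T1=4
   4) LOAD T0:  M=4  r_T0=4
   5) CAS  T1:  M=5  r_T1=4 ✓
   6) CAS  T0:  M=5  r_T0=4 ✗
   7) LOAD T1:  M=5  r_T1=5
   8) LOAD T0:  M=5  r_T0=5
   9) CAS  T0:  M=6  r_T0=5 ✓
  10) LOAD T0:  M=6  r_T0=6
  11) CAS  T1:  M=6  r_T1=5 ✗
  12) CAS  T0:  M=7  r_T0=6 ✓
  13) LOAD T0:  M=7  r_T0=7
  14) CAS  T0:  M=8  r_T0=7 ✓
  15) LOAD T1:  M=8  r_T1=8
  16) CAS  T1:  M=9  r_T1=8 ✓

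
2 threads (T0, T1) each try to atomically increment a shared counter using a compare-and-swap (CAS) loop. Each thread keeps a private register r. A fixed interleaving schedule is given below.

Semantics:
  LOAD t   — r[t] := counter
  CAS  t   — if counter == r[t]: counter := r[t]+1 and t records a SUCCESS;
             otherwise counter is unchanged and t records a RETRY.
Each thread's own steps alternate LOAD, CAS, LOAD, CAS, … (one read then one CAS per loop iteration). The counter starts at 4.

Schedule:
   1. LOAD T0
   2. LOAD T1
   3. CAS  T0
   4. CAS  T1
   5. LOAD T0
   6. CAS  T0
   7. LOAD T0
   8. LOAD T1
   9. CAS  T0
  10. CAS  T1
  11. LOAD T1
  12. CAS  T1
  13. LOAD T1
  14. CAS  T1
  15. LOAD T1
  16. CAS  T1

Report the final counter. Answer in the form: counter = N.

1. LOAD T0 → mem=4 r[T0]=4 [LOAD]
2. LOAD T1 → mem=4 r[T1]=4 [LOAD]
3. CAS T0 → mem=5 r[T0]=4 [OK]
4. CAS T1 → mem=5 r[T1]=4 [RETRY]
5. LOAD T0 → mem=5 r[T0]=5 [LOAD]
6. CAS T0 → mem=6 r[T0]=5 [OK]
7. LOAD T0 → mem=6 r[T0]=6 [LOAD]
8. LOAD T1 → mem=6 r[T1]=6 [LOAD]
9. CAS T0 → mem=7 r[T0]=6 [OK]
10. CAS T1 → mem=7 r[T1]=6 [RETRY]
11. LOAD T1 → mem=7 r[T1]=7 [LOAD]
12. CAS T1 → mem=8 r[T1]=7 [OK]
13. LOAD T1 → mem=8 r[T1]=8 [LOAD]
14. CAS T1 → mem=9 r[T1]=8 [OK]
15. LOAD T1 → mem=9 r[T1]=9 [LOAD]
16. CAS T1 → mem=10 r[T1]=9 [OK]

counter = 10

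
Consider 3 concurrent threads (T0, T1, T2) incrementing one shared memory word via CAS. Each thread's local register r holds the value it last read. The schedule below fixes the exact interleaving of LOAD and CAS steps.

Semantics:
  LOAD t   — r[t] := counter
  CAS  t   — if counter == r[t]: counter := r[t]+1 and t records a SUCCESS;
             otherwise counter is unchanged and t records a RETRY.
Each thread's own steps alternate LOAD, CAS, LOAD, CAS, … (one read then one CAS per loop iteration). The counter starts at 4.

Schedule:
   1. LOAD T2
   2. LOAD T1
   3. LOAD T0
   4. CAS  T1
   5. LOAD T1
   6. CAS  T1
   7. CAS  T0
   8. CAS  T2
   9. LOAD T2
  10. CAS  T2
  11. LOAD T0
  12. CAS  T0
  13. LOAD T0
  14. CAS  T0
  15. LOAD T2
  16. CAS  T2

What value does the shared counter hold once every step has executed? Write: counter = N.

[1] T2.load  rd  (counter 4, T2.r 4)
[2] T1.load  rd  (counter 4, T1.r 4)
[3] T0.load  rd  (counter 4, T0.r 4)
[4] T1.cas  hit  (counter 5, T1.r 4)
[5] T1.load  rd  (counter 5, T1.r 5)
[6] T1.cas  hit  (counter 6, T1.r 5)
[7] T0.cas  miss  (counter 6, T0.r 4)
[8] T2.cas  miss  (counter 6, T2.r 4)
[9] T2.load  rd  (counter 6, T2.r 6)
[10] T2.cas  hit  (counter 7, T2.r 6)
[11] T0.load  rd  (counter 7, T0.r 7)
[12] T0.cas  hit  (counter 8, T0.r 7)
[13] T0.load  rd  (counter 8, T0.r 8)
[14] T0.cas  hit  (counter 9, T0.r 8)
[15] T2.load  rd  (counter 9, T2.r 9)
[16] T2.cas  hit  (counter 10, T2.r 9)

counter = 10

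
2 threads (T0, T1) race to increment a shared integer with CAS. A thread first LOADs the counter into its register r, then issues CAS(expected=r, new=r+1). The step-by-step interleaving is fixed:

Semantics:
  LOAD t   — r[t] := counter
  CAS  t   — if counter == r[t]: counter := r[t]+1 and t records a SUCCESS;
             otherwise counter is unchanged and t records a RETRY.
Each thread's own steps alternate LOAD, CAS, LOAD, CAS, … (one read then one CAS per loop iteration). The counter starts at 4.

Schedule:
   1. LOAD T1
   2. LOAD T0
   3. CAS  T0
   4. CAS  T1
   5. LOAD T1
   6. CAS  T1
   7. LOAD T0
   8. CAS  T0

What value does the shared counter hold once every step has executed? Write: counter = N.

step 1: T1 LOAD ⇒ load; ctr=4 reg=4
step 2: T0 LOAD ⇒ load; ctr=4 reg=4
step 3: T0 CAS ⇒ ok; ctr=5 reg=4
step 4: T1 CAS ⇒ retry; ctr=5 reg=4
step 5: T1 LOAD ⇒ load; ctr=5 reg=5
step 6: T1 CAS ⇒ ok; ctr=6 reg=5
step 7: T0 LOAD ⇒ load; ctr=6 reg=6
step 8: T0 CAS ⇒ ok; ctr=7 reg=6

counter = 7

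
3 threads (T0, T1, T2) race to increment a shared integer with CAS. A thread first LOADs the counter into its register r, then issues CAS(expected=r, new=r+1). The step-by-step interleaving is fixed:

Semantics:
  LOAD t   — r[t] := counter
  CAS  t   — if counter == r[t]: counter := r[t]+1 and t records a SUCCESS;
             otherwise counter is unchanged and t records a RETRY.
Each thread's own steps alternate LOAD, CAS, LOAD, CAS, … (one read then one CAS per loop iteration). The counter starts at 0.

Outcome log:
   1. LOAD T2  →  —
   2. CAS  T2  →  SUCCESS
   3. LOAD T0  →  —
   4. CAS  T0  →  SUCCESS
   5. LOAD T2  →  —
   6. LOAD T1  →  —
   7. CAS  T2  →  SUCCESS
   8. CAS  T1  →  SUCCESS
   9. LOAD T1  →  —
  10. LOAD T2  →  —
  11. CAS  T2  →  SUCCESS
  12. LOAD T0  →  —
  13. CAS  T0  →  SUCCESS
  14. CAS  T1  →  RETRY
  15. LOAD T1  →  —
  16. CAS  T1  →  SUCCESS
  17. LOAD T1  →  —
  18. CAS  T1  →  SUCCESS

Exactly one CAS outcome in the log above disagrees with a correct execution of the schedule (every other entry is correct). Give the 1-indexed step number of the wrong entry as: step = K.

Reference trace:
#1 T2 reads 0
#2 T2 CAS(0→1) writes; counter now 1
#3 T0 reads 1
#4 T0 CAS(1→2) writes; counter now 2
#5 T2 reads 2
#6 T1 reads 2
#7 T2 CAS(2→3) writes; counter now 3
#8 T1 CAS(2→3) fails; counter now 3
#9 T1 reads 3
#10 T2 reads 3
#11 T2 CAS(3→4) writes; counter now 4
#12 T0 reads 4
#13 T0 CAS(4→5) writes; counter now 5
#14 T1 CAS(3→4) fails; counter now 5
#15 T1 reads 5
#16 T1 CAS(5→6) writes; counter now 6
#17 T1 reads 6
#18 T1 CAS(6→7) writes; counter now 7
Mismatch at 8.

step = 8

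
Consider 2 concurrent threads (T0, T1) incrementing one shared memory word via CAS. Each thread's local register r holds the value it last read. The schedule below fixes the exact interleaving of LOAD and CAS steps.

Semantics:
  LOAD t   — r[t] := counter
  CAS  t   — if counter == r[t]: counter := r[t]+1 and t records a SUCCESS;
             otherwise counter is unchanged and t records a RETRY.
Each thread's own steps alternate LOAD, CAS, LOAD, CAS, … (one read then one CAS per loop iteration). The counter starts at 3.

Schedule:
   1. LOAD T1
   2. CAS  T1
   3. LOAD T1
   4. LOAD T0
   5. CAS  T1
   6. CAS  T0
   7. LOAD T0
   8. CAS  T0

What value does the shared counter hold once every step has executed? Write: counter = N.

#1 T1 reads 3
#2 T1 CAS(3→4) writes; counter now 4
#3 T1 reads 4
#4 T0 reads 4
#5 T1 CAS(4→5) writes; counter now 5
#6 T0 CAS(4→5) fails; counter now 5
#7 T0 reads 5
#8 T0 CAS(5→6) writes; counter now 6

counter = 6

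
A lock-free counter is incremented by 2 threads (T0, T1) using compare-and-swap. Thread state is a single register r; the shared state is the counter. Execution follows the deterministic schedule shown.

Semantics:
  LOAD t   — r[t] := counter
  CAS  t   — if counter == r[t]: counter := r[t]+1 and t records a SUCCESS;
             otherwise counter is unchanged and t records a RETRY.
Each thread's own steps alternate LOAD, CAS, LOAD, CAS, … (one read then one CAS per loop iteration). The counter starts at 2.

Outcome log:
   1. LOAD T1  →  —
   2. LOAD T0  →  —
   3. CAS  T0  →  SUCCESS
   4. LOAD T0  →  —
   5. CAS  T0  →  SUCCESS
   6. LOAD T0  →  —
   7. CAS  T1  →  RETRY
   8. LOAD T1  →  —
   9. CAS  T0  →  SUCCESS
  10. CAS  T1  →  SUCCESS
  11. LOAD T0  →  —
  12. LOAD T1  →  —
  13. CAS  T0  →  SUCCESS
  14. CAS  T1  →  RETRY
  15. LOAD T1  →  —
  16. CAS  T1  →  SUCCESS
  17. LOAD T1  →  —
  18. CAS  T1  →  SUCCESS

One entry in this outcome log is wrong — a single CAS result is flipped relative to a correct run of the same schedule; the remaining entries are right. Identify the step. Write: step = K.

Reference trace:
   1) LOAD T1:  M=2  r_T1=2
   2) LOAD T0:  M=2  r_T0=2
   3) CAS  T0:  M=3  r_T0=2 ✓
   4) LOAD T0:  M=3  r_T0=3
   5) CAS  T0:  M=4  r_T0=3 ✓
   6) LOAD T0:  M=4  r_T0=4
   7) CAS  T1:  M=4  r_T1=2 ✗
   8) LOAD T1:  M=4  r_T1=4
   9) CAS  T0:  M=5  r_T0=4 ✓
  10) CAS  T1:  M=5  r_T1=4 ✗
  11) LOAD T0:  M=5  r_T0=5
  12) LOAD T1:  M=5  r_T1=5
  13) CAS  T0:  M=6  r_T0=5 ✓
  14) CAS  T1:  M=6  r_T1=5 ✗
  15) LOAD T1:  M=6  r_T1=6
  16) CAS  T1:  M=7  r_T1=6 ✓
  17) LOAD T1:  M=7  r_T1=7
  18) CAS  T1:  M=8  r_T1=7 ✓
Flip is step 10.

step = 10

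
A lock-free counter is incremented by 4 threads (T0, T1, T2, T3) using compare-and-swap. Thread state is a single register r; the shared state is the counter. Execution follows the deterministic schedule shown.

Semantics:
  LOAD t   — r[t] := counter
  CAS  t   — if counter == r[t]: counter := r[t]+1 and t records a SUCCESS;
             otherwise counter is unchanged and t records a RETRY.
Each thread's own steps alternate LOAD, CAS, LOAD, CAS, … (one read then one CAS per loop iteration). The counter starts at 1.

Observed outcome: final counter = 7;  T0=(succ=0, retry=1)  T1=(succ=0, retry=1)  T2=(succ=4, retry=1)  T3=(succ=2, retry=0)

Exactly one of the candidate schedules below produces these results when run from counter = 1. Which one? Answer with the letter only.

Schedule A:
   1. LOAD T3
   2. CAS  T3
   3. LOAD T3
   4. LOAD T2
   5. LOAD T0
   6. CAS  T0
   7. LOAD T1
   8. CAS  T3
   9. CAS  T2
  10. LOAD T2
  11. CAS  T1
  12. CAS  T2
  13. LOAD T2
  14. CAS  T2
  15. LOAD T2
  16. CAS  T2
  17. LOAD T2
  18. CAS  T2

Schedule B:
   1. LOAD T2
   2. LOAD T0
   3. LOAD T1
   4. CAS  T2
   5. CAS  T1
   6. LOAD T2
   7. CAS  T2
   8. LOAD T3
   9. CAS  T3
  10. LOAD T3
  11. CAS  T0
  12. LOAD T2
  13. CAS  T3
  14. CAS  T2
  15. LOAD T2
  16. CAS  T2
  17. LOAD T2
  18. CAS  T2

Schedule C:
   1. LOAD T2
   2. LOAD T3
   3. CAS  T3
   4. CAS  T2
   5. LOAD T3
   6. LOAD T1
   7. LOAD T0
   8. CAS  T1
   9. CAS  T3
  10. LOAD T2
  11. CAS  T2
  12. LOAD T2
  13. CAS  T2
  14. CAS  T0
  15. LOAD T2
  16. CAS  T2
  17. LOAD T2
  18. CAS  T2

Run B:
[1] T2.load  rd  (counter 1, T2.r 1)
[2] T0.load  rd  (counter 1, T0.r 1)
[3] T1.load  rd  (counter 1, T1.r 1)
[4] T2.cas  hit  (counter 2, T2.r 1)
[5] T1.cas  miss  (counter 2, T1.r 1)
[6] T2.load  rd  (counter 2, T2.r 2)
[7] T2.cas  hit  (counter 3, T2.r 2)
[8] T3.load  rd  (counter 3, T3.r 3)
[9] T3.cas  hit  (counter 4, T3.r 3)
[10] T3.load  rd  (counter 4, T3.r 4)
[11] T0.cas  miss  (counter 4, T0.r 1)
[12] T2.load  rd  (counter 4, T2.r 4)
[13] T3.cas  hit  (counter 5, T3.r 4)
[14] T2.cas  miss  (counter 5, T2.r 4)
[15] T2.load  rd  (counter 5, T2.r 5)
[16] T2.cas  hit  (counter 6, T2.r 5)
[17] T2.load  rd  (counter 6, T2.r 6)
[18] T2.cas  hit  (counter 7, T2.r 6)

B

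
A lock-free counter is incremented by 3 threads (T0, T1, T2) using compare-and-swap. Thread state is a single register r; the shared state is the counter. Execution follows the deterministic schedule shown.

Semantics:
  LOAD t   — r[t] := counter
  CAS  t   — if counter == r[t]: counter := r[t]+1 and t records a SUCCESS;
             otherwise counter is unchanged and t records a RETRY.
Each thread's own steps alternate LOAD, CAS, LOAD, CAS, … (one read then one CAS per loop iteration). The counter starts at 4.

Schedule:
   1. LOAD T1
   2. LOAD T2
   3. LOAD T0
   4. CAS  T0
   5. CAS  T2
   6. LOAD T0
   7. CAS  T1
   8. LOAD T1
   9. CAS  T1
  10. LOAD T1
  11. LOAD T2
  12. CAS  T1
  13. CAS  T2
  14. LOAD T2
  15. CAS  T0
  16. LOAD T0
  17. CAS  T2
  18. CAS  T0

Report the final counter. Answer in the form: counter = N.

counter = 8

#1 T1 reads 4
#2 T2 reads 4
#3 T0 reads 4
#4 T0 CAS(4→5) writes; counter now 5
#5 T2 CAS(4→5) fails; counter now 5
#6 T0 reads 5
#7 T1 CAS(4→5) fails; counter now 5
#8 T1 reads 5
#9 T1 CAS(5→6) writes; counter now 6
#10 T1 reads 6
#11 T2 reads 6
#12 T1 CAS(6→7) writes; counter now 7
#13 T2 CAS(6→7) fails; counter now 7
#14 T2 reads 7
#15 T0 CAS(5→6) fails; counter now 7
#16 T0 reads 7
#17 T2 CAS(7→8) writes; counter now 8
#18 T0 CAS(7→8) fails; counter now 8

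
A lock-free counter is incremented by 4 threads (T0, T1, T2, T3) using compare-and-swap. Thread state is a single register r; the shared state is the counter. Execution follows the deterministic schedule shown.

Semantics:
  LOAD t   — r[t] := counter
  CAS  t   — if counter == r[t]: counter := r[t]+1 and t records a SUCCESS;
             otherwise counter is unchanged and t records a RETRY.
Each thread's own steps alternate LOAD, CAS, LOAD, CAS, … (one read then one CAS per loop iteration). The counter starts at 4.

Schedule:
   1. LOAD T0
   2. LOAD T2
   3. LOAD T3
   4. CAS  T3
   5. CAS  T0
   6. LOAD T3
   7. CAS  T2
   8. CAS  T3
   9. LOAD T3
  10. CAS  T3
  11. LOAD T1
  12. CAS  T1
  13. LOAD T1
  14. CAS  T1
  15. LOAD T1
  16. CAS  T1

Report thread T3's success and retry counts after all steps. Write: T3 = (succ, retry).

T3 = (3, 0)

1. LOAD T0 → mem=4 r[T0]=4 [LOAD]
2. LOAD T2 → mem=4 r[T2]=4 [LOAD]
3. LOAD T3 → mem=4 r[T3]=4 [LOAD]
4. CAS T3 → mem=5 r[T3]=4 [OK]
5. CAS T0 → mem=5 r[T0]=4 [RETRY]
6. LOAD T3 → mem=5 r[T3]=5 [LOAD]
7. CAS T2 → mem=5 r[T2]=4 [RETRY]
8. CAS T3 → mem=6 r[T3]=5 [OK]
9. LOAD T3 → mem=6 r[T3]=6 [LOAD]
10. CAS T3 → mem=7 r[T3]=6 [OK]
11. LOAD T1 → mem=7 r[T1]=7 [LOAD]
12. CAS T1 → mem=8 r[T1]=7 [OK]
13. LOAD T1 → mem=8 r[T1]=8 [LOAD]
14. CAS T1 → mem=9 r[T1]=8 [OK]
15. LOAD T1 → mem=9 r[T1]=9 [LOAD]
16. CAS T1 → mem=10 r[T1]=9 [OK]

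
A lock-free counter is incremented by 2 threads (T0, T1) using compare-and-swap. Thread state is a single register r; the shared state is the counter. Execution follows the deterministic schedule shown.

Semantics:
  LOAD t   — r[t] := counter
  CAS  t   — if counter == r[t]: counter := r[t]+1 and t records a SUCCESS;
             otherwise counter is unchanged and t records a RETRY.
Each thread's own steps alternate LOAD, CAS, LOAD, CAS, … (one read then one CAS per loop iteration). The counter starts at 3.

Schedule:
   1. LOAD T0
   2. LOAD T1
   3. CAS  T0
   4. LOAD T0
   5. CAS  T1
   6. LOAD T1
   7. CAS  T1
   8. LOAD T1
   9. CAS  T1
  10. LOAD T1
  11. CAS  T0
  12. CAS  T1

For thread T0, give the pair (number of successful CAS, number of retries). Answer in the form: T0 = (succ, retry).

T0 = (1, 1)

T0 LOAD — after: cnt=3, r=3 — load
T1 LOAD — after: cnt=3, r=3 — load
T0 CAS — after: cnt=4, r=3 — ok
T0 LOAD — after: cnt=4, r=4 — load
T1 CAS — after: cnt=4, r=3 — retry
T1 LOAD — after: cnt=4, r=4 — load
T1 CAS — after: cnt=5, r=4 — ok
T1 LOAD — after: cnt=5, r=5 — load
T1 CAS — after: cnt=6, r=5 — ok
T1 LOAD — after: cnt=6, r=6 — load
T0 CAS — after: cnt=6, r=4 — retry
T1 CAS — after: cnt=7, r=6 — ok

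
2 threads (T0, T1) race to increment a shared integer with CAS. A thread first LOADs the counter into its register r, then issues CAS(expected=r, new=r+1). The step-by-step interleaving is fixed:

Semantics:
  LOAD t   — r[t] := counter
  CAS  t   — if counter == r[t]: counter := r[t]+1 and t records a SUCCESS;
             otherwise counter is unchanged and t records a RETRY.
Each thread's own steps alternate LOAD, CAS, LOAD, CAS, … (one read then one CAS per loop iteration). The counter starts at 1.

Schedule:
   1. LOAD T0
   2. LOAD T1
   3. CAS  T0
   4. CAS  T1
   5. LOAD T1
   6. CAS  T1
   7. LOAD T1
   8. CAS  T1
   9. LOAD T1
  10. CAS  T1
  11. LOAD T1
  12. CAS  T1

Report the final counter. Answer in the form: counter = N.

   1) LOAD T0:  M=1  r_T0=1
   2) LOAD T1:  M=1  r_T1=1
   3) CAS  T0:  M=2  r_T0=1 ✓
   4) CAS  T1:  M=2  r_T1=1 ✗
   5) LOAD T1:  M=2  r_T1=2
   6) CAS  T1:  M=3  r_T1=2 ✓
   7) LOAD T1:  M=3  r_T1=3
   8) CAS  T1:  M=4  r_T1=3 ✓
   9) LOAD T1:  M=4  r_T1=4
  10) CAS  T1:  M=5  r_T1=4 ✓
  11) LOAD T1:  M=5  r_T1=5
  12) CAS  T1:  M=6  r_T1=5 ✓

counter = 6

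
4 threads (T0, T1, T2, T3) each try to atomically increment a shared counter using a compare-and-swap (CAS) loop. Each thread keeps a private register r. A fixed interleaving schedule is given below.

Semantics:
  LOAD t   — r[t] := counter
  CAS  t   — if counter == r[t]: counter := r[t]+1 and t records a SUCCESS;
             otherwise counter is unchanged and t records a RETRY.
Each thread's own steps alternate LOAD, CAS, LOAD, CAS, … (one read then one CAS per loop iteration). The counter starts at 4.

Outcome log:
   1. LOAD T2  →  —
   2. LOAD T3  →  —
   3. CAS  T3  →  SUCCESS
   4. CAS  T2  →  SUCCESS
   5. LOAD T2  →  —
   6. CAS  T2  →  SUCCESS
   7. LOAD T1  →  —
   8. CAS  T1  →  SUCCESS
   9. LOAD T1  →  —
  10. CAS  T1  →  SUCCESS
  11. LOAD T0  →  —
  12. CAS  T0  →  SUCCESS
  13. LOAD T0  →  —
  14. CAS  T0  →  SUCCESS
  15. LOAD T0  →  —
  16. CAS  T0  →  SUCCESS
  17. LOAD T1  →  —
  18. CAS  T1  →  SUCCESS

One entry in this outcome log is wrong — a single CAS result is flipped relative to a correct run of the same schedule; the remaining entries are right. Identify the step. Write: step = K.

step = 4

Reference trace:
step 1: T2 LOAD ⇒ load; ctr=4 reg=4
step 2: T3 LOAD ⇒ load; ctr=4 reg=4
step 3: T3 CAS ⇒ ok; ctr=5 reg=4
step 4: T2 CAS ⇒ retry; ctr=5 reg=4
step 5: T2 LOAD ⇒ load; ctr=5 reg=5
step 6: T2 CAS ⇒ ok; ctr=6 reg=5
step 7: T1 LOAD ⇒ load; ctr=6 reg=6
step 8: T1 CAS ⇒ ok; ctr=7 reg=6
step 9: T1 LOAD ⇒ load; ctr=7 reg=7
step 10: T1 CAS ⇒ ok; ctr=8 reg=7
step 11: T0 LOAD ⇒ load; ctr=8 reg=8
step 12: T0 CAS ⇒ ok; ctr=9 reg=8
step 13: T0 LOAD ⇒ load; ctr=9 reg=9
step 14: T0 CAS ⇒ ok; ctr=10 reg=9
step 15: T0 LOAD ⇒ load; ctr=10 reg=10
step 16: T0 CAS ⇒ ok; ctr=11 reg=10
step 17: T1 LOAD ⇒ load; ctr=11 reg=11
step 18: T1 CAS ⇒ ok; ctr=12 reg=11
Flip is step 4.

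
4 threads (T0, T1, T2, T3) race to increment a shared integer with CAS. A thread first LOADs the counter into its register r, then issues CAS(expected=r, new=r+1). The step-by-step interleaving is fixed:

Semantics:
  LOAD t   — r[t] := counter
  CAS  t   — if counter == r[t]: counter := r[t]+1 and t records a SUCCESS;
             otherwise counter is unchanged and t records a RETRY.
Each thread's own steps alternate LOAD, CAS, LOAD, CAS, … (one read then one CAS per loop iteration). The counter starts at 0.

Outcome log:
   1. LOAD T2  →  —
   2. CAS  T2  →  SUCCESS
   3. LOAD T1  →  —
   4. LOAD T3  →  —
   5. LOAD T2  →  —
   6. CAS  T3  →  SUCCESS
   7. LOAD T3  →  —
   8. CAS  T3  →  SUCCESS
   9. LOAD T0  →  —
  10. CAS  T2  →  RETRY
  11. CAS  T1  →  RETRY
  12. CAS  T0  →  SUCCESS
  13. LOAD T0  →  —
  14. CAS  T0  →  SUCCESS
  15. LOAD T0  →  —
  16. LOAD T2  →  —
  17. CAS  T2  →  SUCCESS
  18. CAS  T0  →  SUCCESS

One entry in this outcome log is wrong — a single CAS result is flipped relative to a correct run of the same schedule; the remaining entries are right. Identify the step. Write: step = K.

step = 18

Correct run:
   1) LOAD T2:  M=0  r_T2=0
   2) CAS  T2:  M=1  r_T2=0 ✓
   3) LOAD T1:  M=1  r_T1=1
   4) LOAD T3:  M=1  r_T3=1
   5) LOAD T2:  M=1  r_T2=1
   6) CAS  T3:  M=2  r_T3=1 ✓
   7) LOAD T3:  M=2  r_T3=2
   8) CAS  T3:  M=3  r_T3=2 ✓
   9) LOAD T0:  M=3  r_T0=3
  10) CAS  T2:  M=3  r_T2=1 ✗
  11) CAS  T1:  M=3  r_T1=1 ✗
  12) CAS  T0:  M=4  r_T0=3 ✓
  13) LOAD T0:  M=4  r_T0=4
  14) CAS  T0:  M=5  r_T0=4 ✓
  15) LOAD T0:  M=5  r_T0=5
  16) LOAD T2:  M=5  r_T2=5
  17) CAS  T2:  M=6  r_T2=5 ✓
  18) CAS  T0:  M=6  r_T0=5 ✗
Mismatch at 18.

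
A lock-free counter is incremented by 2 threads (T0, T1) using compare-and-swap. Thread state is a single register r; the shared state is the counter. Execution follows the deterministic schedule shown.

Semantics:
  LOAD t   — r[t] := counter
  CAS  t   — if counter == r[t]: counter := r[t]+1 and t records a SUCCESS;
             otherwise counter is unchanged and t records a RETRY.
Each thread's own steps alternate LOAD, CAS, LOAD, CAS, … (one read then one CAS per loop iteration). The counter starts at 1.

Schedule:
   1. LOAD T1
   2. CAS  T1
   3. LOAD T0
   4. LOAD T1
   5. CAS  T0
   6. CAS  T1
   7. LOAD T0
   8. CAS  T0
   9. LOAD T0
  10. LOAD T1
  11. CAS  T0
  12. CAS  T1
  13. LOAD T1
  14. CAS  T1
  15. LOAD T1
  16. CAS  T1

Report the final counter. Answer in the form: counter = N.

counter = 7

T1 LOAD — after: cnt=1, r=1 — load
T1 CAS — after: cnt=2, r=1 — ok
T0 LOAD — after: cnt=2, r=2 — load
T1 LOAD — after: cnt=2, r=2 — load
T0 CAS — after: cnt=3, r=2 — ok
T1 CAS — after: cnt=3, r=2 — retry
T0 LOAD — after: cnt=3, r=3 — load
T0 CAS — after: cnt=4, r=3 — ok
T0 LOAD — after: cnt=4, r=4 — load
T1 LOAD — after: cnt=4, r=4 — load
T0 CAS — after: cnt=5, r=4 — ok
T1 CAS — after: cnt=5, r=4 — retry
T1 LOAD — after: cnt=5, r=5 — load
T1 CAS — after: cnt=6, r=5 — ok
T1 LOAD — after: cnt=6, r=6 — load
T1 CAS — after: cnt=7, r=6 — ok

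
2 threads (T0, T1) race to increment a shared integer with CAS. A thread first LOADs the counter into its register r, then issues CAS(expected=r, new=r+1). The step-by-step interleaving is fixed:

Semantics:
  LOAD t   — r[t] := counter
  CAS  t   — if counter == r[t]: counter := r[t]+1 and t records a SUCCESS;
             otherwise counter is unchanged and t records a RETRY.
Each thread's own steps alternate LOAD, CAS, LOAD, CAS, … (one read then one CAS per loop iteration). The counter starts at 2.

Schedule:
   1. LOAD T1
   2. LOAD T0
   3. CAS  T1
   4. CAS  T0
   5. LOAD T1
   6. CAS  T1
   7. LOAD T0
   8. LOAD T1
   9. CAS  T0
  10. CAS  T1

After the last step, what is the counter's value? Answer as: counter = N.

counter = 5

   1) LOAD T1:  M=2  r_T1=2
   2) LOAD T0:  M=2  r_T0=2
   3) CAS  T1:  M=3  r_T1=2 ✓
   4) CAS  T0:  M=3  r_T0=2 ✗
   5) LOAD T1:  M=3  r_T1=3
   6) CAS  T1:  M=4  r_T1=3 ✓
   7) LOAD T0:  M=4  r_T0=4
   8) LOAD T1:  M=4  r_T1=4
   9) CAS  T0:  M=5  r_T0=4 ✓
  10) CAS  T1:  M=5  r_T1=4 ✗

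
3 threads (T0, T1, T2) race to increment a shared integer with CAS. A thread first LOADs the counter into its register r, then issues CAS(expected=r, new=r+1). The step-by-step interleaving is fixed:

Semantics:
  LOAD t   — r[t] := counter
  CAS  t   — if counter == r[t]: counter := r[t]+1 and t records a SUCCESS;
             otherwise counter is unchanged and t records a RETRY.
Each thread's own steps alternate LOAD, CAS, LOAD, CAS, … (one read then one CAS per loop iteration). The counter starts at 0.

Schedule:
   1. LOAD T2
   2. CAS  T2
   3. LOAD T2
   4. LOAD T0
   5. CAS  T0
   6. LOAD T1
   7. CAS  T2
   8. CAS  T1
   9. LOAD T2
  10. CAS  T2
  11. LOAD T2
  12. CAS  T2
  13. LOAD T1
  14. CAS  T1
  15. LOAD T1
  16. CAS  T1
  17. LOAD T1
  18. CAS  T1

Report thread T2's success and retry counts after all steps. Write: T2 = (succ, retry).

T2 = (3, 1)

T2 LOAD — after: cnt=0, r=0 — load
T2 CAS — after: cnt=1, r=0 — ok
T2 LOAD — after: cnt=1, r=1 — load
T0 LOAD — after: cnt=1, r=1 — load
T0 CAS — after: cnt=2, r=1 — ok
T1 LOAD — after: cnt=2, r=2 — load
T2 CAS — after: cnt=2, r=1 — retry
T1 CAS — after: cnt=3, r=2 — ok
T2 LOAD — after: cnt=3, r=3 — load
T2 CAS — after: cnt=4, r=3 — ok
T2 LOAD — after: cnt=4, r=4 — load
T2 CAS — after: cnt=5, r=4 — ok
T1 LOAD — after: cnt=5, r=5 — load
T1 CAS — after: cnt=6, r=5 — ok
T1 LOAD — after: cnt=6, r=6 — load
T1 CAS — after: cnt=7, r=6 — ok
T1 LOAD — after: cnt=7, r=7 — load
T1 CAS — after: cnt=8, r=7 — ok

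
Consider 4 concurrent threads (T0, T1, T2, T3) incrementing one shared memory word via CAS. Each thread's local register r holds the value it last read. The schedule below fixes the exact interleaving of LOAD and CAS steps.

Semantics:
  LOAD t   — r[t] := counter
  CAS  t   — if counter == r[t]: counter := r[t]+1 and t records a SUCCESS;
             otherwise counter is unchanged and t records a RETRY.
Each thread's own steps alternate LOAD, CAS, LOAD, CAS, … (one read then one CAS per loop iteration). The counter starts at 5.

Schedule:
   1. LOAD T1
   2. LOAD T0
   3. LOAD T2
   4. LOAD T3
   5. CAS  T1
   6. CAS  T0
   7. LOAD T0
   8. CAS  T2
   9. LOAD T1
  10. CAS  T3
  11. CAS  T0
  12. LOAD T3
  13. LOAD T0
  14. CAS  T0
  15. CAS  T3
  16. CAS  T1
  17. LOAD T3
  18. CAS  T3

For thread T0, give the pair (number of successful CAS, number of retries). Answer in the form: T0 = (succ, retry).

#1 T1 reads 5
#2 T0 reads 5
#3 T2 reads 5
#4 T3 reads 5
#5 T1 CAS(5→6) writes; counter now 6
#6 T0 CAS(5→6) fails; counter now 6
#7 T0 reads 6
#8 T2 CAS(5→6) fails; counter now 6
#9 T1 reads 6
#10 T3 CAS(5→6) fails; counter now 6
#11 T0 CAS(6→7) writes; counter now 7
#12 T3 reads 7
#13 T0 reads 7
#14 T0 CAS(7→8) writes; counter now 8
#15 T3 CAS(7→8) fails; counter now 8
#16 T1 CAS(6→7) fails; counter now 8
#17 T3 reads 8
#18 T3 CAS(8→9) writes; counter now 9

T0 = (2, 1)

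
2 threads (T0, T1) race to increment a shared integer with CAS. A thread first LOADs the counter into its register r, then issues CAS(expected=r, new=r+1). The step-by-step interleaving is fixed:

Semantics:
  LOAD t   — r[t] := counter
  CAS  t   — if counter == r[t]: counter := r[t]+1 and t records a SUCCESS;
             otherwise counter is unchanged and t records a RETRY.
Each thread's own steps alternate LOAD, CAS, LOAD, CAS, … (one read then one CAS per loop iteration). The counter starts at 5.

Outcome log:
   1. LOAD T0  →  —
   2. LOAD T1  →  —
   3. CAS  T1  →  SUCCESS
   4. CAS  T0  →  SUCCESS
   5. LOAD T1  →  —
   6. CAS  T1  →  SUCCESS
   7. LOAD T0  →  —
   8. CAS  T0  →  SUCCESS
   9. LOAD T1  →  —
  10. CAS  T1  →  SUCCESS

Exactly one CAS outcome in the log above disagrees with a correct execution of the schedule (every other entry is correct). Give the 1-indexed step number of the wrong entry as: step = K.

step = 4

Re-executing:
step 1: T0 LOAD ⇒ load; ctr=5 reg=5
step 2: T1 LOAD ⇒ load; ctr=5 reg=5
step 3: T1 CAS ⇒ ok; ctr=6 reg=5
step 4: T0 CAS ⇒ retry; ctr=6 reg=5
step 5: T1 LOAD ⇒ load; ctr=6 reg=6
step 6: T1 CAS ⇒ ok; ctr=7 reg=6
step 7: T0 LOAD ⇒ load; ctr=7 reg=7
step 8: T0 CAS ⇒ ok; ctr=8 reg=7
step 9: T1 LOAD ⇒ load; ctr=8 reg=8
step 10: T1 CAS ⇒ ok; ctr=9 reg=8
Flip is step 4.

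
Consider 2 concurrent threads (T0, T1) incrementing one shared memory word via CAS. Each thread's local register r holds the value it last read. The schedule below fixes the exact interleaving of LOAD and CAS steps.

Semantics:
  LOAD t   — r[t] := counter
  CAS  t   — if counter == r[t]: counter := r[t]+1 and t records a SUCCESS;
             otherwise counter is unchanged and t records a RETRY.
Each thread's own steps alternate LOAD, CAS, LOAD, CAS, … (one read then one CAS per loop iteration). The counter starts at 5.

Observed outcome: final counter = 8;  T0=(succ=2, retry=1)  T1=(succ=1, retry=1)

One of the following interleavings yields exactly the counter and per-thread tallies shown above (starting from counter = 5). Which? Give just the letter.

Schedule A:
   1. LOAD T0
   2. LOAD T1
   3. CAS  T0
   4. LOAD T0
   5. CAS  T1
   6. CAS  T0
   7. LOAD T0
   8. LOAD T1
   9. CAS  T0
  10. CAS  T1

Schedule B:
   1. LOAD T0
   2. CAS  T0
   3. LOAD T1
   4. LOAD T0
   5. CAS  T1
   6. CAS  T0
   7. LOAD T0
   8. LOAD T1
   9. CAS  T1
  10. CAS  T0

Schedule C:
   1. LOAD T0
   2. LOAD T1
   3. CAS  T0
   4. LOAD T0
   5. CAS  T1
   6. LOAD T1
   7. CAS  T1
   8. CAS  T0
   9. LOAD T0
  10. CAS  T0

C

Tracing schedule C:
   1) LOAD T0:  M=5  r_T0=5
   2) LOAD T1:  M=5  r_T1=5
   3) CAS  T0:  M=6  r_T0=5 ✓
   4) LOAD T0:  M=6  r_T0=6
   5) CAS  T1:  M=6  r_T1=5 ✗
   6) LOAD T1:  M=6  r_T1=6
   7) CAS  T1:  M=7  r_T1=6 ✓
   8) CAS  T0:  M=7  r_T0=6 ✗
   9) LOAD T0:  M=7  r_T0=7
  10) CAS  T0:  M=8  r_T0=7 ✓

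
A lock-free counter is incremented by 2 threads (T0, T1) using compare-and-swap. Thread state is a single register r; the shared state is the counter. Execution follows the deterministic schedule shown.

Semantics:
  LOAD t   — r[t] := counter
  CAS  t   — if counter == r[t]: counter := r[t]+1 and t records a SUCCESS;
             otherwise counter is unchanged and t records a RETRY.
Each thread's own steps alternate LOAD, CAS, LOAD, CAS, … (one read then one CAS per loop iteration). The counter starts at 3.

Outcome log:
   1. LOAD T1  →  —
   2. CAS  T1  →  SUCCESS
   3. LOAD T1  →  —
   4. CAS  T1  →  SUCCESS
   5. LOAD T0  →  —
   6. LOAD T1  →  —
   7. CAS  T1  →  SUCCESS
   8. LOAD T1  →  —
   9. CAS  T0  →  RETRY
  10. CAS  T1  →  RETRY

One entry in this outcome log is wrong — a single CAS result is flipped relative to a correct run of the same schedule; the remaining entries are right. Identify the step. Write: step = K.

Re-executing:
1. LOAD T1 → mem=3 r[T1]=3 [LOAD]
2. CAS T1 → mem=4 r[T1]=3 [OK]
3. LOAD T1 → mem=4 r[T1]=4 [LOAD]
4. CAS T1 → mem=5 r[T1]=4 [OK]
5. LOAD T0 → mem=5 r[T0]=5 [LOAD]
6. LOAD T1 → mem=5 r[T1]=5 [LOAD]
7. CAS T1 → mem=6 r[T1]=5 [OK]
8. LOAD T1 → mem=6 r[T1]=6 [LOAD]
9. CAS T0 → mem=6 r[T0]=5 [RETRY]
10. CAS T1 → mem=7 r[T1]=6 [OK]
Log disagrees first at step 10.

step = 10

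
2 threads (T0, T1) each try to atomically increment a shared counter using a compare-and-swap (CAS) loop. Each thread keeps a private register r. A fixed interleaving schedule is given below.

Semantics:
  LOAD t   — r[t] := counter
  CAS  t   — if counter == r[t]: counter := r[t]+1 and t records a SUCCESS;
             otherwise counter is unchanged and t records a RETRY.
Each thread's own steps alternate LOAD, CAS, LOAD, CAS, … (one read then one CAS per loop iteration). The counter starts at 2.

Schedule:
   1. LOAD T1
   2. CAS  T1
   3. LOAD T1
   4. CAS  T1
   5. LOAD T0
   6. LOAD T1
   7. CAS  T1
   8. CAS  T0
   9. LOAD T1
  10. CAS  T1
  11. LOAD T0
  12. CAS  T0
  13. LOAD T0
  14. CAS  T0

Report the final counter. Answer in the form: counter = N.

step 1: T1 LOAD ⇒ load; ctr=2 reg=2
step 2: T1 CAS ⇒ ok; ctr=3 reg=2
step 3: T1 LOAD ⇒ load; ctr=3 reg=3
step 4: T1 CAS ⇒ ok; ctr=4 reg=3
step 5: T0 LOAD ⇒ load; ctr=4 reg=4
step 6: T1 LOAD ⇒ load; ctr=4 reg=4
step 7: T1 CAS ⇒ ok; ctr=5 reg=4
step 8: T0 CAS ⇒ retry; ctr=5 reg=4
step 9: T1 LOAD ⇒ load; ctr=5 reg=5
step 10: T1 CAS ⇒ ok; ctr=6 reg=5
step 11: T0 LOAD ⇒ load; ctr=6 reg=6
step 12: T0 CAS ⇒ ok; ctr=7 reg=6
step 13: T0 LOAD ⇒ load; ctr=7 reg=7
step 14: T0 CAS ⇒ ok; ctr=8 reg=7

counter = 8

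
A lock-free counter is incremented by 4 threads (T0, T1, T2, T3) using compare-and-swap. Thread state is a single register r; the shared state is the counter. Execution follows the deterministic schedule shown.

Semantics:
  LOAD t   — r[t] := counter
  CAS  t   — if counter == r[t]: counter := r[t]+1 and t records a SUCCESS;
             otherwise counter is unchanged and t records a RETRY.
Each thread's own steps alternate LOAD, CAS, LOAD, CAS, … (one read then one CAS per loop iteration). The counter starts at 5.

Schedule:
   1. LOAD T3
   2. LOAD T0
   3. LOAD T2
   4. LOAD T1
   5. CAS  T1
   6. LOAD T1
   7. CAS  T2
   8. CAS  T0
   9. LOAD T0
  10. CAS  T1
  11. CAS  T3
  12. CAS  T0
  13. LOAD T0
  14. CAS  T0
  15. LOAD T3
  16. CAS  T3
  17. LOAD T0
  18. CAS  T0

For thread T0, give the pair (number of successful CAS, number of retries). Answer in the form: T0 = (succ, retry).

step 1: T3 LOAD ⇒ load; ctr=5 reg=5
step 2: T0 LOAD ⇒ load; ctr=5 reg=5
step 3: T2 LOAD ⇒ load; ctr=5 reg=5
step 4: T1 LOAD ⇒ load; ctr=5 reg=5
step 5: T1 CAS ⇒ ok; ctr=6 reg=5
step 6: T1 LOAD ⇒ load; ctr=6 reg=6
step 7: T2 CAS ⇒ retry; ctr=6 reg=5
step 8: T0 CAS ⇒ retry; ctr=6 reg=5
step 9: T0 LOAD ⇒ load; ctr=6 reg=6
step 10: T1 CAS ⇒ ok; ctr=7 reg=6
step 11: T3 CAS ⇒ retry; ctr=7 reg=5
step 12: T0 CAS ⇒ retry; ctr=7 reg=6
step 13: T0 LOAD ⇒ load; ctr=7 reg=7
step 14: T0 CAS ⇒ ok; ctr=8 reg=7
step 15: T3 LOAD ⇒ load; ctr=8 reg=8
step 16: T3 CAS ⇒ ok; ctr=9 reg=8
step 17: T0 LOAD ⇒ load; ctr=9 reg=9
step 18: T0 CAS ⇒ ok; ctr=10 reg=9

T0 = (2, 2)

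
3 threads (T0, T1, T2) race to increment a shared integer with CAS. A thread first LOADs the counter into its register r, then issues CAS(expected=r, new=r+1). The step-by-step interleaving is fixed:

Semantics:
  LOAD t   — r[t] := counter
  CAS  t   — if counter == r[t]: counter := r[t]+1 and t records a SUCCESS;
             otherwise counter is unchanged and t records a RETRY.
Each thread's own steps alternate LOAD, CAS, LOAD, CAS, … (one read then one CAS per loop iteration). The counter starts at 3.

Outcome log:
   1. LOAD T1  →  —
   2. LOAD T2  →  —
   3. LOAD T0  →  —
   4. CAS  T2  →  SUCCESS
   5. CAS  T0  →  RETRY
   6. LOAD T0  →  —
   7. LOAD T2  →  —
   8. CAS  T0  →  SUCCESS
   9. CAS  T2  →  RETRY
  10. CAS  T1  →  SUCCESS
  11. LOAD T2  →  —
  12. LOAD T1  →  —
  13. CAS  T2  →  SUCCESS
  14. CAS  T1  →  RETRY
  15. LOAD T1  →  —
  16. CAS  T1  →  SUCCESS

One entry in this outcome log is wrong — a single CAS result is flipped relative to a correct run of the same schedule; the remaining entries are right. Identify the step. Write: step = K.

step = 10

Reference trace:
T1 LOAD — after: cnt=3, r=3 — load
T2 LOAD — after: cnt=3, r=3 — load
T0 LOAD — after: cnt=3, r=3 — load
T2 CAS — after: cnt=4, r=3 — ok
T0 CAS — after: cnt=4, r=3 — retry
T0 LOAD — after: cnt=4, r=4 — load
T2 LOAD — after: cnt=4, r=4 — load
T0 CAS — after: cnt=5, r=4 — ok
T2 CAS — after: cnt=5, r=4 — retry
T1 CAS — after: cnt=5, r=3 — retry
T2 LOAD — after: cnt=5, r=5 — load
T1 LOAD — after: cnt=5, r=5 — load
T2 CAS — after: cnt=6, r=5 — ok
T1 CAS — after: cnt=6, r=5 — retry
T1 LOAD — after: cnt=6, r=6 — load
T1 CAS — after: cnt=7, r=6 — ok
Flip is step 10.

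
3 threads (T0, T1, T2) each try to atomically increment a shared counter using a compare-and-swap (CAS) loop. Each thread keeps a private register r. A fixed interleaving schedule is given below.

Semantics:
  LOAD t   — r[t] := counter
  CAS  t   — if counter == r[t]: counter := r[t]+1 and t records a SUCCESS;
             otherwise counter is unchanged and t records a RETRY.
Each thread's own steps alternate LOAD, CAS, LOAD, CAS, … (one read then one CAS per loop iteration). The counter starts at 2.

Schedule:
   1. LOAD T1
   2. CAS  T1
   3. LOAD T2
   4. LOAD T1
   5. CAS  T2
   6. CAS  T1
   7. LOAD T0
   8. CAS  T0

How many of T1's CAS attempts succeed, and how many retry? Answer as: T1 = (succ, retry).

T1 = (1, 1)

[1] T1.load  rd  (counter 2, T1.r 2)
[2] T1.cas  hit  (counter 3, T1.r 2)
[3] T2.load  rd  (counter 3, T2.r 3)
[4] T1.load  rd  (counter 3, T1.r 3)
[5] T2.cas  hit  (counter 4, T2.r 3)
[6] T1.cas  miss  (counter 4, T1.r 3)
[7] T0.load  rd  (counter 4, T0.r 4)
[8] T0.cas  hit  (counter 5, T0.r 4)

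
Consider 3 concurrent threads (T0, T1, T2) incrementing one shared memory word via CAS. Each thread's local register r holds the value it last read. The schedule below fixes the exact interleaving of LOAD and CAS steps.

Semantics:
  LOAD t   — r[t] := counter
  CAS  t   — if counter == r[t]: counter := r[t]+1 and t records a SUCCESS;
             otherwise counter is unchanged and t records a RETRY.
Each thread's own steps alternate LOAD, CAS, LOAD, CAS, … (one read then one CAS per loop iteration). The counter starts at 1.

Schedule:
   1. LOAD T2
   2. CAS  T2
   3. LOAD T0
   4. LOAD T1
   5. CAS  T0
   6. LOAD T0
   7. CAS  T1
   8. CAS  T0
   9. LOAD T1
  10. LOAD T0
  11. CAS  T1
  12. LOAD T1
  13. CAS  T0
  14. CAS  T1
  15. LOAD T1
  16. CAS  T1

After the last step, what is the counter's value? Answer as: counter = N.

counter = 7

   1) LOAD T2:  M=1  r_T2=1
   2) CAS  T2:  M=2  r_T2=1 ✓
   3) LOAD T0:  M=2  r_T0=2
   4) LOAD T1:  M=2  r_T1=2
   5) CAS  T0:  M=3  r_T0=2 ✓
   6) LOAD T0:  M=3  r_T0=3
   7) CAS  T1:  M=3  r_T1=2 ✗
   8) CAS  T0:  M=4  r_T0=3 ✓
   9) LOAD T1:  M=4  r_T1=4
  10) LOAD T0:  M=4  r_T0=4
  11) CAS  T1:  M=5  r_T1=4 ✓
  12) LOAD T1:  M=5  r_T1=5
  13) CAS  T0:  M=5  r_T0=4 ✗
  14) CAS  T1:  M=6  r_T1=5 ✓
  15) LOAD T1:  M=6  r_T1=6
  16) CAS  T1:  M=7  r_T1=6 ✓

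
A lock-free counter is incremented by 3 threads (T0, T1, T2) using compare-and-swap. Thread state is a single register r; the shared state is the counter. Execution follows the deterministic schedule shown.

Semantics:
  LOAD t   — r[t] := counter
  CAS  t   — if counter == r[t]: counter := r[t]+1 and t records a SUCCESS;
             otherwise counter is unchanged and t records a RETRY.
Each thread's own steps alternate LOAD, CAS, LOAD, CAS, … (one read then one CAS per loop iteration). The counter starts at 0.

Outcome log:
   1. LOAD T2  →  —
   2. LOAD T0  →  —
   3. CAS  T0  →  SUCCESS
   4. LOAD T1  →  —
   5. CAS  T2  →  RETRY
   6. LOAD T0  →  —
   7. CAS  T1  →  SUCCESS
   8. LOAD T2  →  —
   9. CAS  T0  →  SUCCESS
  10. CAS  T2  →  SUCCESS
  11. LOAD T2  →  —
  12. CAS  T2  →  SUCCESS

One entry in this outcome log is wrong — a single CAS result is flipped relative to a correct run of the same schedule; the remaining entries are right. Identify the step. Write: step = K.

step = 9

Correct run:
T2 LOAD — after: cnt=0, r=0 — load
T0 LOAD — after: cnt=0, r=0 — load
T0 CAS — after: cnt=1, r=0 — ok
T1 LOAD — after: cnt=1, r=1 — load
T2 CAS — after: cnt=1, r=0 — retry
T0 LOAD — after: cnt=1, r=1 — load
T1 CAS — after: cnt=2, r=1 — ok
T2 LOAD — after: cnt=2, r=2 — load
T0 CAS — after: cnt=2, r=1 — retry
T2 CAS — after: cnt=3, r=2 — ok
T2 LOAD — after: cnt=3, r=3 — load
T2 CAS — after: cnt=4, r=3 — ok
Log disagrees first at step 9.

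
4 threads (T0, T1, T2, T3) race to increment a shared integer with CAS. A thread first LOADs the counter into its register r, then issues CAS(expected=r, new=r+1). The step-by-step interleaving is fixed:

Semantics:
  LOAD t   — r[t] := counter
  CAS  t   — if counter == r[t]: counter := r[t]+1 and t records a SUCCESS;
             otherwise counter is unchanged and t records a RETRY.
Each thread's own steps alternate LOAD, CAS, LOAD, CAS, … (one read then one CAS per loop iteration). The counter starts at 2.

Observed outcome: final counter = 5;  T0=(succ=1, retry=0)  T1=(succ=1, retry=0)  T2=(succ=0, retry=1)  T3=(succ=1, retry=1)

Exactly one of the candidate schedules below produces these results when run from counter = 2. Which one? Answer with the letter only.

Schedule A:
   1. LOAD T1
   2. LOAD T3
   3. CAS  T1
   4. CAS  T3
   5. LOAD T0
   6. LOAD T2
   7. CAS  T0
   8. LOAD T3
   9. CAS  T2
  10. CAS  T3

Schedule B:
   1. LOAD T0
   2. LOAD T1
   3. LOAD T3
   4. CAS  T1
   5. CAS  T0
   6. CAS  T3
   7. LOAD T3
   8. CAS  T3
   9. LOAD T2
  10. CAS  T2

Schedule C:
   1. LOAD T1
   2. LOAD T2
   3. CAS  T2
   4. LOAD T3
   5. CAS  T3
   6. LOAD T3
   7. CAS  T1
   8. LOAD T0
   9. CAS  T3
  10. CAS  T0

A

Simulating candidate A:
T1 LOAD — after: cnt=2, r=2 — load
T3 LOAD — after: cnt=2, r=2 — load
T1 CAS — after: cnt=3, r=2 — ok
T3 CAS — after: cnt=3, r=2 — retry
T0 LOAD — after: cnt=3, r=3 — load
T2 LOAD — after: cnt=3, r=3 — load
T0 CAS — after: cnt=4, r=3 — ok
T3 LOAD — after: cnt=4, r=4 — load
T2 CAS — after: cnt=4, r=3 — retry
T3 CAS — after: cnt=5, r=4 — ok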